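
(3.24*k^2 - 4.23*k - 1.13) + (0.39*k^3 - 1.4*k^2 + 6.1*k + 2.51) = 0.39*k^3 + 1.84*k^2 + 1.87*k + 1.38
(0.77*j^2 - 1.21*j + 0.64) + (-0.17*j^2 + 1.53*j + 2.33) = 0.6*j^2 + 0.32*j + 2.97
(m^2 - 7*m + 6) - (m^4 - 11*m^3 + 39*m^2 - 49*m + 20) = -m^4 + 11*m^3 - 38*m^2 + 42*m - 14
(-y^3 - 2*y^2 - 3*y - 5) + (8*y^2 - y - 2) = -y^3 + 6*y^2 - 4*y - 7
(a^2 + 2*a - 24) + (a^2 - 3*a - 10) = 2*a^2 - a - 34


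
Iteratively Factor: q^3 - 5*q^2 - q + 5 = (q - 1)*(q^2 - 4*q - 5) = (q - 5)*(q - 1)*(q + 1)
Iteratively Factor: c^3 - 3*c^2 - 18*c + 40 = (c - 5)*(c^2 + 2*c - 8) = (c - 5)*(c + 4)*(c - 2)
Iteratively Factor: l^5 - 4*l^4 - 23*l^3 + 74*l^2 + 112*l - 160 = (l - 1)*(l^4 - 3*l^3 - 26*l^2 + 48*l + 160) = (l - 1)*(l + 2)*(l^3 - 5*l^2 - 16*l + 80) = (l - 1)*(l + 2)*(l + 4)*(l^2 - 9*l + 20) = (l - 4)*(l - 1)*(l + 2)*(l + 4)*(l - 5)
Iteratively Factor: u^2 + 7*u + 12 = (u + 4)*(u + 3)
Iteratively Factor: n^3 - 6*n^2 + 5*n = (n - 1)*(n^2 - 5*n) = n*(n - 1)*(n - 5)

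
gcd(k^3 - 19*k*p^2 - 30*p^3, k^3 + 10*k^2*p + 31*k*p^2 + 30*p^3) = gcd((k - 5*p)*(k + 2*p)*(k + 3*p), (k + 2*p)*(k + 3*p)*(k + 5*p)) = k^2 + 5*k*p + 6*p^2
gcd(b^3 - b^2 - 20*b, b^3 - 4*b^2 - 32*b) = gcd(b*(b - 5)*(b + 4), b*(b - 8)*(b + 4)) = b^2 + 4*b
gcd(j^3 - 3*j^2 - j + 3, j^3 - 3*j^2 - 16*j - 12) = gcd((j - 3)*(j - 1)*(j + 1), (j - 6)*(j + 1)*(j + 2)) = j + 1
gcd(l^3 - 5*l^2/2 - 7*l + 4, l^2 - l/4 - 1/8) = l - 1/2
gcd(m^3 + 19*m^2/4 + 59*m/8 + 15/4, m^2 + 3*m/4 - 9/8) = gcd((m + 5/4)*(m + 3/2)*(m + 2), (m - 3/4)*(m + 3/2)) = m + 3/2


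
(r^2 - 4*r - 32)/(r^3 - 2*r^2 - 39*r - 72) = (r + 4)/(r^2 + 6*r + 9)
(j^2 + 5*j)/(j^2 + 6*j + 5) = j/(j + 1)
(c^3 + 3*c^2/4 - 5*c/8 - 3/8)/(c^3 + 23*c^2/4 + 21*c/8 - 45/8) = (2*c^2 + 3*c + 1)/(2*c^2 + 13*c + 15)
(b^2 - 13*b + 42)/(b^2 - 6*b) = (b - 7)/b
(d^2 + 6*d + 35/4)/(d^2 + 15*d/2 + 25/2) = (d + 7/2)/(d + 5)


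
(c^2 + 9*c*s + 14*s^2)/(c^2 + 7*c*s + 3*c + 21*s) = (c + 2*s)/(c + 3)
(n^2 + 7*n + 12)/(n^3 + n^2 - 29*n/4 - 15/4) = 4*(n + 4)/(4*n^2 - 8*n - 5)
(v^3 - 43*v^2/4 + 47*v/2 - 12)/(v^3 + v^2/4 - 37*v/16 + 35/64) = 16*(4*v^3 - 43*v^2 + 94*v - 48)/(64*v^3 + 16*v^2 - 148*v + 35)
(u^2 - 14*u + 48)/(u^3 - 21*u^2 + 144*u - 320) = (u - 6)/(u^2 - 13*u + 40)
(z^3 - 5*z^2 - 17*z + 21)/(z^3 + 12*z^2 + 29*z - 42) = (z^2 - 4*z - 21)/(z^2 + 13*z + 42)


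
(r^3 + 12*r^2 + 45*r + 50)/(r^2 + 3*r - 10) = (r^2 + 7*r + 10)/(r - 2)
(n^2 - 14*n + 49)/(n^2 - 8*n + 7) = (n - 7)/(n - 1)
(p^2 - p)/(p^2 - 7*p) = (p - 1)/(p - 7)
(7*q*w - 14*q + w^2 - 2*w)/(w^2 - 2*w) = (7*q + w)/w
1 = 1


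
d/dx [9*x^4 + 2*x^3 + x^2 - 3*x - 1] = 36*x^3 + 6*x^2 + 2*x - 3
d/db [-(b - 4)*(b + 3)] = 1 - 2*b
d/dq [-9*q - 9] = -9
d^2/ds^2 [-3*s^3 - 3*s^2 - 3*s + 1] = -18*s - 6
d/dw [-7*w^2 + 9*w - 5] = 9 - 14*w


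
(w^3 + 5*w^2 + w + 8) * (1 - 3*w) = -3*w^4 - 14*w^3 + 2*w^2 - 23*w + 8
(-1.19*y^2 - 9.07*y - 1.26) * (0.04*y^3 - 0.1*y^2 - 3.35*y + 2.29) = -0.0476*y^5 - 0.2438*y^4 + 4.8431*y^3 + 27.7854*y^2 - 16.5493*y - 2.8854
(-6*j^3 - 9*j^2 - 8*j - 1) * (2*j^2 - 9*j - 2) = -12*j^5 + 36*j^4 + 77*j^3 + 88*j^2 + 25*j + 2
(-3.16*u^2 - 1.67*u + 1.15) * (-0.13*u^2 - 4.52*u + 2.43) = 0.4108*u^4 + 14.5003*u^3 - 0.279900000000001*u^2 - 9.2561*u + 2.7945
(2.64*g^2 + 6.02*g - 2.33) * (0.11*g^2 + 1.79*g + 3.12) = 0.2904*g^4 + 5.3878*g^3 + 18.7563*g^2 + 14.6117*g - 7.2696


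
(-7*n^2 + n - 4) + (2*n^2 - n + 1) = -5*n^2 - 3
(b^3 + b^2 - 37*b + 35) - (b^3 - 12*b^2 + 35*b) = 13*b^2 - 72*b + 35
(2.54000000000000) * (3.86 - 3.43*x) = 9.8044 - 8.7122*x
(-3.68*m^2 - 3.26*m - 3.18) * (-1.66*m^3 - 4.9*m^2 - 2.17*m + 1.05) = 6.1088*m^5 + 23.4436*m^4 + 29.2384*m^3 + 18.7922*m^2 + 3.4776*m - 3.339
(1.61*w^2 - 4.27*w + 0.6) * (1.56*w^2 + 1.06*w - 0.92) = 2.5116*w^4 - 4.9546*w^3 - 5.0714*w^2 + 4.5644*w - 0.552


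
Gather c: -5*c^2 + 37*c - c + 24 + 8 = -5*c^2 + 36*c + 32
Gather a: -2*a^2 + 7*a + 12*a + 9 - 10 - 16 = -2*a^2 + 19*a - 17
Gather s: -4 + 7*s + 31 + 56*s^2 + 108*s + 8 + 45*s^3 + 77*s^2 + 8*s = 45*s^3 + 133*s^2 + 123*s + 35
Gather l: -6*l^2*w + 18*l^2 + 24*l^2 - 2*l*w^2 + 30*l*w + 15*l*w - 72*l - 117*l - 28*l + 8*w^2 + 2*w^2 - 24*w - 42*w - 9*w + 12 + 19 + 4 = l^2*(42 - 6*w) + l*(-2*w^2 + 45*w - 217) + 10*w^2 - 75*w + 35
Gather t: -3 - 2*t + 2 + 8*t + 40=6*t + 39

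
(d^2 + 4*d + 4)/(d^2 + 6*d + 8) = (d + 2)/(d + 4)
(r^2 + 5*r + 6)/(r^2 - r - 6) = (r + 3)/(r - 3)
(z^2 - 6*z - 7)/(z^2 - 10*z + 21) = (z + 1)/(z - 3)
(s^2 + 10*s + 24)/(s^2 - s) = (s^2 + 10*s + 24)/(s*(s - 1))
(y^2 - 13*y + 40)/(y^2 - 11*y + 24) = (y - 5)/(y - 3)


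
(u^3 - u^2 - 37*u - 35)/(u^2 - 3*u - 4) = (u^2 - 2*u - 35)/(u - 4)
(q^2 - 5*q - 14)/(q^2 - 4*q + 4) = (q^2 - 5*q - 14)/(q^2 - 4*q + 4)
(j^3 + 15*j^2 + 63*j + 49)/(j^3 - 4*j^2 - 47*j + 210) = (j^2 + 8*j + 7)/(j^2 - 11*j + 30)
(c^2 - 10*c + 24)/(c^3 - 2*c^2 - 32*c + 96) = (c - 6)/(c^2 + 2*c - 24)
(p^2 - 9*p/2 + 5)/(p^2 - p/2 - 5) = (p - 2)/(p + 2)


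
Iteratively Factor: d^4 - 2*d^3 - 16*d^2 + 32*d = (d)*(d^3 - 2*d^2 - 16*d + 32) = d*(d - 4)*(d^2 + 2*d - 8) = d*(d - 4)*(d + 4)*(d - 2)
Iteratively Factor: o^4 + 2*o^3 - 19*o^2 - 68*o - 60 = (o + 2)*(o^3 - 19*o - 30) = (o - 5)*(o + 2)*(o^2 + 5*o + 6) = (o - 5)*(o + 2)*(o + 3)*(o + 2)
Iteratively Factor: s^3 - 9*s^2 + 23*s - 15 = (s - 5)*(s^2 - 4*s + 3) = (s - 5)*(s - 1)*(s - 3)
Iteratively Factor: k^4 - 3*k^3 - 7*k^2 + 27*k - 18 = (k - 1)*(k^3 - 2*k^2 - 9*k + 18) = (k - 1)*(k + 3)*(k^2 - 5*k + 6) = (k - 2)*(k - 1)*(k + 3)*(k - 3)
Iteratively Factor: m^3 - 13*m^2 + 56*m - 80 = (m - 4)*(m^2 - 9*m + 20) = (m - 5)*(m - 4)*(m - 4)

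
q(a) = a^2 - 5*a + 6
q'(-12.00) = -29.00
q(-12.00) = 210.00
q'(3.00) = 1.00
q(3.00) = 0.00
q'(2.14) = -0.72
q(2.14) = -0.12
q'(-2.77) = -10.54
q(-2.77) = 27.52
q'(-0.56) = -6.12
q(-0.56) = 9.11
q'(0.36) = -4.28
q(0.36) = 4.33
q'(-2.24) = -9.48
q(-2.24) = 22.22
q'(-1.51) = -8.02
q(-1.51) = 15.83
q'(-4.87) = -14.74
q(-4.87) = 54.07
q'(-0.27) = -5.54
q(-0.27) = 7.42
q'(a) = 2*a - 5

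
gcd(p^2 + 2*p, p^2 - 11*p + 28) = 1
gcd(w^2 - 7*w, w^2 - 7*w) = w^2 - 7*w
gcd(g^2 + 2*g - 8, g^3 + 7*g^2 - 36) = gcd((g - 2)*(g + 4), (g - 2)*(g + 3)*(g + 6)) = g - 2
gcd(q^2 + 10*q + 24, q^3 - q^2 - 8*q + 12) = 1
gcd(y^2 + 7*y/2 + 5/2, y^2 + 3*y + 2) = y + 1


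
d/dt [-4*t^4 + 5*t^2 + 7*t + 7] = -16*t^3 + 10*t + 7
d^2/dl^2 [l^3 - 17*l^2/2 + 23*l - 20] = 6*l - 17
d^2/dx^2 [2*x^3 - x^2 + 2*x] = 12*x - 2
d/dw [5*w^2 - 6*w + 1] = 10*w - 6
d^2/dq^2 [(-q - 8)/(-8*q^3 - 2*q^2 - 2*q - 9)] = 4*(2*(q + 8)*(12*q^2 + 2*q + 1)^2 - (12*q^2 + 2*q + (q + 8)*(12*q + 1) + 1)*(8*q^3 + 2*q^2 + 2*q + 9))/(8*q^3 + 2*q^2 + 2*q + 9)^3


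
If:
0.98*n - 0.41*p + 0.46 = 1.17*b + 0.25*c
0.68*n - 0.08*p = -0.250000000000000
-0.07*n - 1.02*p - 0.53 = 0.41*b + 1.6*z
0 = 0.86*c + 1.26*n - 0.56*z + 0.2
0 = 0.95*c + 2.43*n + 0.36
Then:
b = 0.30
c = 1.09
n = -0.57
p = -1.76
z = 0.74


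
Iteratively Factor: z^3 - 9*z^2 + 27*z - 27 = (z - 3)*(z^2 - 6*z + 9) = (z - 3)^2*(z - 3)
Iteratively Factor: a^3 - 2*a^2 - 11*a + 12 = (a - 4)*(a^2 + 2*a - 3) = (a - 4)*(a - 1)*(a + 3)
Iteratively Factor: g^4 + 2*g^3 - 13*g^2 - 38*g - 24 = (g + 2)*(g^3 - 13*g - 12) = (g + 1)*(g + 2)*(g^2 - g - 12) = (g + 1)*(g + 2)*(g + 3)*(g - 4)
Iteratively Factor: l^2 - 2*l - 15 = (l + 3)*(l - 5)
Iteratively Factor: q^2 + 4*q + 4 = (q + 2)*(q + 2)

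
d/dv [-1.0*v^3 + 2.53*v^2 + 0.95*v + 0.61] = -3.0*v^2 + 5.06*v + 0.95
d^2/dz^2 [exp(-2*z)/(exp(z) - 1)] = 4*exp(-2*z)/(exp(z) - 1) + 5/(exp(z) - 1)^3 - 3*exp(-z)/(exp(z) - 1)^3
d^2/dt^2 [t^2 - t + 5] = 2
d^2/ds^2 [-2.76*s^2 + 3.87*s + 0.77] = -5.52000000000000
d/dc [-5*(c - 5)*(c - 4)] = 45 - 10*c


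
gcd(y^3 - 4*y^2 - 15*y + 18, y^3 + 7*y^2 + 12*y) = y + 3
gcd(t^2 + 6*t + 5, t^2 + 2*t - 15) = t + 5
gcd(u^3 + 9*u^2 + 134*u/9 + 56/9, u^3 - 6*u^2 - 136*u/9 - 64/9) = u^2 + 2*u + 8/9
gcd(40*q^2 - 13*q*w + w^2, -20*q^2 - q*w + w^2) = 5*q - w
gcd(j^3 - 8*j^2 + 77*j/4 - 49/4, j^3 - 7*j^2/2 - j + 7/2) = j^2 - 9*j/2 + 7/2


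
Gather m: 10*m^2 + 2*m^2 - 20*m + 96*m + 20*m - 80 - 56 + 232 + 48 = 12*m^2 + 96*m + 144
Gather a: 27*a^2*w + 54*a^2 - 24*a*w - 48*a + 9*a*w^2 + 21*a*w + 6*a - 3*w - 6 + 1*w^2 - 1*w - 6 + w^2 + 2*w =a^2*(27*w + 54) + a*(9*w^2 - 3*w - 42) + 2*w^2 - 2*w - 12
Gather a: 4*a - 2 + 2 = 4*a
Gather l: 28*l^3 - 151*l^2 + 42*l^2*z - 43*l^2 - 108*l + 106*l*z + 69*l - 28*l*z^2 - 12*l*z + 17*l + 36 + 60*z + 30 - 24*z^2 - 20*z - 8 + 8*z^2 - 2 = 28*l^3 + l^2*(42*z - 194) + l*(-28*z^2 + 94*z - 22) - 16*z^2 + 40*z + 56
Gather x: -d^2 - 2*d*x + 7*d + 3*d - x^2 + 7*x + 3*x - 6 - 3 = -d^2 + 10*d - x^2 + x*(10 - 2*d) - 9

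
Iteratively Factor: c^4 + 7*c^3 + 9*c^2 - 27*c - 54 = (c + 3)*(c^3 + 4*c^2 - 3*c - 18) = (c - 2)*(c + 3)*(c^2 + 6*c + 9) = (c - 2)*(c + 3)^2*(c + 3)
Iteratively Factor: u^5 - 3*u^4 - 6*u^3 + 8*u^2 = (u - 1)*(u^4 - 2*u^3 - 8*u^2) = u*(u - 1)*(u^3 - 2*u^2 - 8*u) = u*(u - 4)*(u - 1)*(u^2 + 2*u) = u^2*(u - 4)*(u - 1)*(u + 2)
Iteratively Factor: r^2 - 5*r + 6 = (r - 3)*(r - 2)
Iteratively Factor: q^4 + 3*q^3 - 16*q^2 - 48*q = (q + 3)*(q^3 - 16*q) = (q + 3)*(q + 4)*(q^2 - 4*q) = (q - 4)*(q + 3)*(q + 4)*(q)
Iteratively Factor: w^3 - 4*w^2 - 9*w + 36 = (w - 3)*(w^2 - w - 12) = (w - 3)*(w + 3)*(w - 4)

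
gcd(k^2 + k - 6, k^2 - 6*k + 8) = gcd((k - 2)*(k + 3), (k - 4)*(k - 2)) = k - 2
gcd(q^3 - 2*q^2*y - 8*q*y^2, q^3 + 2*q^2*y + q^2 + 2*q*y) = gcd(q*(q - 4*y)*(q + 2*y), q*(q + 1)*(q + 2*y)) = q^2 + 2*q*y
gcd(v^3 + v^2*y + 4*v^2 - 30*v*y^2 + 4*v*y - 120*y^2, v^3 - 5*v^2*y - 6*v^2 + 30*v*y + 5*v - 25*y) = -v + 5*y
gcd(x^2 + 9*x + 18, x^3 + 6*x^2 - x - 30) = x + 3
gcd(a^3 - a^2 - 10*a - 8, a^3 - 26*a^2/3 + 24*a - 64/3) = a - 4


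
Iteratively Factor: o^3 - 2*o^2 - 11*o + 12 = (o - 4)*(o^2 + 2*o - 3) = (o - 4)*(o - 1)*(o + 3)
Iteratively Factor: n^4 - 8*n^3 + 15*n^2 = (n)*(n^3 - 8*n^2 + 15*n) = n*(n - 3)*(n^2 - 5*n) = n^2*(n - 3)*(n - 5)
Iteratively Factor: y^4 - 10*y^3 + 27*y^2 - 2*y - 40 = (y + 1)*(y^3 - 11*y^2 + 38*y - 40) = (y - 2)*(y + 1)*(y^2 - 9*y + 20) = (y - 5)*(y - 2)*(y + 1)*(y - 4)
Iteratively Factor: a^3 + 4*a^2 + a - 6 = (a - 1)*(a^2 + 5*a + 6) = (a - 1)*(a + 3)*(a + 2)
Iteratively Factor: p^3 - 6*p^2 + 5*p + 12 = (p - 3)*(p^2 - 3*p - 4) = (p - 4)*(p - 3)*(p + 1)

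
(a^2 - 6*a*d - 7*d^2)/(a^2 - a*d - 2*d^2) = (a - 7*d)/(a - 2*d)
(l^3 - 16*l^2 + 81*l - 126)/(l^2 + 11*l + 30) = (l^3 - 16*l^2 + 81*l - 126)/(l^2 + 11*l + 30)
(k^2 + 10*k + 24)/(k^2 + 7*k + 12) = (k + 6)/(k + 3)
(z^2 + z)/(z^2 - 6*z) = (z + 1)/(z - 6)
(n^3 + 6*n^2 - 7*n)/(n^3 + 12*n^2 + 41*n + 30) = n*(n^2 + 6*n - 7)/(n^3 + 12*n^2 + 41*n + 30)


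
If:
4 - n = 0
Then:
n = 4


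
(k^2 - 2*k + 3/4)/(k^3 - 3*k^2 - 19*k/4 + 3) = (2*k - 3)/(2*k^2 - 5*k - 12)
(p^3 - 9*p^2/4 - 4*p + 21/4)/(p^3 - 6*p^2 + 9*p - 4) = (4*p^2 - 5*p - 21)/(4*(p^2 - 5*p + 4))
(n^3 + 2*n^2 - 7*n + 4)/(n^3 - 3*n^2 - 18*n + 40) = (n^2 - 2*n + 1)/(n^2 - 7*n + 10)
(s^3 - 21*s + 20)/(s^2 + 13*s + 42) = (s^3 - 21*s + 20)/(s^2 + 13*s + 42)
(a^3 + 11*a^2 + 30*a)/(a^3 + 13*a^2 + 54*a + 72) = a*(a + 5)/(a^2 + 7*a + 12)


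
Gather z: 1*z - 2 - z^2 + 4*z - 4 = -z^2 + 5*z - 6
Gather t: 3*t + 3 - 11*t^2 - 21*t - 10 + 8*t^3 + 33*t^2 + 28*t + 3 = 8*t^3 + 22*t^2 + 10*t - 4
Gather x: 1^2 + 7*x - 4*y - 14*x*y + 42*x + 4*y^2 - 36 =x*(49 - 14*y) + 4*y^2 - 4*y - 35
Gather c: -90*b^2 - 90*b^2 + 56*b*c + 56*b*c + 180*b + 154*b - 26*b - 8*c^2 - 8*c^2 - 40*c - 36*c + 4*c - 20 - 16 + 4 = -180*b^2 + 308*b - 16*c^2 + c*(112*b - 72) - 32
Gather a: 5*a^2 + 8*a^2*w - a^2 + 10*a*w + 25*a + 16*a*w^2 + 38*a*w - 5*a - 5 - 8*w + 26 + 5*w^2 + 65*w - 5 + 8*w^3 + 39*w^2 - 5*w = a^2*(8*w + 4) + a*(16*w^2 + 48*w + 20) + 8*w^3 + 44*w^2 + 52*w + 16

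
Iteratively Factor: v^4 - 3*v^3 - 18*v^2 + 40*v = (v - 5)*(v^3 + 2*v^2 - 8*v) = (v - 5)*(v + 4)*(v^2 - 2*v) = (v - 5)*(v - 2)*(v + 4)*(v)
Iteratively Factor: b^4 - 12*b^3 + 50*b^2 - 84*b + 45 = (b - 1)*(b^3 - 11*b^2 + 39*b - 45) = (b - 5)*(b - 1)*(b^2 - 6*b + 9) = (b - 5)*(b - 3)*(b - 1)*(b - 3)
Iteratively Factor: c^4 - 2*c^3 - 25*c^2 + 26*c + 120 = (c + 2)*(c^3 - 4*c^2 - 17*c + 60) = (c - 3)*(c + 2)*(c^2 - c - 20) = (c - 3)*(c + 2)*(c + 4)*(c - 5)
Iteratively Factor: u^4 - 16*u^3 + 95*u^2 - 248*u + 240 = (u - 4)*(u^3 - 12*u^2 + 47*u - 60) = (u - 4)*(u - 3)*(u^2 - 9*u + 20) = (u - 4)^2*(u - 3)*(u - 5)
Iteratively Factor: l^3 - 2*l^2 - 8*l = (l + 2)*(l^2 - 4*l) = l*(l + 2)*(l - 4)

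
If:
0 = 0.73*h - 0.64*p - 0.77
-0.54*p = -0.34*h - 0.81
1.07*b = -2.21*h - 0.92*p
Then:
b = -15.08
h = 5.29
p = 4.83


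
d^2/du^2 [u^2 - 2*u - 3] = 2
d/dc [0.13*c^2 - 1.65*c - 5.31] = 0.26*c - 1.65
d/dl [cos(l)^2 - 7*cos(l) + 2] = (7 - 2*cos(l))*sin(l)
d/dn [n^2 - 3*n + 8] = 2*n - 3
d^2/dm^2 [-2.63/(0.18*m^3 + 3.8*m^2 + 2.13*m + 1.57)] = ((2.8404*m + 19.988)*(0.18*m^3 + 3.8*m^2 + 2.13*m + 1.57) - 2.63*(0.54*m^2 + 7.6*m + 2.13)*(1.08*m^2 + 15.2*m + 4.26))/(0.18*m^3 + 3.8*m^2 + 2.13*m + 1.57)^3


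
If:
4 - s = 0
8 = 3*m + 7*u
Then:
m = 8/3 - 7*u/3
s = 4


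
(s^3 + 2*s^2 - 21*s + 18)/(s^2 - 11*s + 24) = (s^2 + 5*s - 6)/(s - 8)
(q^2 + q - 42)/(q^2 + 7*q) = (q - 6)/q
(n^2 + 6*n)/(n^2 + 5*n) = (n + 6)/(n + 5)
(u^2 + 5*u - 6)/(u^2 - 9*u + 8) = (u + 6)/(u - 8)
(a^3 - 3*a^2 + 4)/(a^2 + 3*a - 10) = (a^2 - a - 2)/(a + 5)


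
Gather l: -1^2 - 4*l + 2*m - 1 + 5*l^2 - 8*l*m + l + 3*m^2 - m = 5*l^2 + l*(-8*m - 3) + 3*m^2 + m - 2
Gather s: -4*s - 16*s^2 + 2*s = -16*s^2 - 2*s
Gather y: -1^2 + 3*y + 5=3*y + 4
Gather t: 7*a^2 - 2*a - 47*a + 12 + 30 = 7*a^2 - 49*a + 42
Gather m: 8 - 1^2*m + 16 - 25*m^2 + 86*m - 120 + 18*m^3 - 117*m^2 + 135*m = 18*m^3 - 142*m^2 + 220*m - 96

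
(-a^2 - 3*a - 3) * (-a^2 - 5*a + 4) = a^4 + 8*a^3 + 14*a^2 + 3*a - 12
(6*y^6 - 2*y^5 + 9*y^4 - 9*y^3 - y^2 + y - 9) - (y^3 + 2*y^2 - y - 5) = 6*y^6 - 2*y^5 + 9*y^4 - 10*y^3 - 3*y^2 + 2*y - 4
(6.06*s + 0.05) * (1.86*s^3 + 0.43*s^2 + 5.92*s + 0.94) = 11.2716*s^4 + 2.6988*s^3 + 35.8967*s^2 + 5.9924*s + 0.047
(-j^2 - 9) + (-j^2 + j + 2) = -2*j^2 + j - 7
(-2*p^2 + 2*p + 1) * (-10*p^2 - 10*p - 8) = 20*p^4 - 14*p^2 - 26*p - 8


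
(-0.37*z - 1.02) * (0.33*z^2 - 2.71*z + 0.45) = -0.1221*z^3 + 0.6661*z^2 + 2.5977*z - 0.459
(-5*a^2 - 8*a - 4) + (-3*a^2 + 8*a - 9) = -8*a^2 - 13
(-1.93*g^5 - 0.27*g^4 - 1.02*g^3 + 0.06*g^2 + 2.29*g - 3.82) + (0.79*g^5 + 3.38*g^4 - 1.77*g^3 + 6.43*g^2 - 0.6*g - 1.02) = -1.14*g^5 + 3.11*g^4 - 2.79*g^3 + 6.49*g^2 + 1.69*g - 4.84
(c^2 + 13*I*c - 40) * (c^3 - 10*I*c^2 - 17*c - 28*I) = c^5 + 3*I*c^4 + 73*c^3 + 151*I*c^2 + 1044*c + 1120*I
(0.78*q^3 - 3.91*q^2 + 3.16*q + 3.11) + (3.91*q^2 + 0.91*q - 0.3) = 0.78*q^3 + 4.07*q + 2.81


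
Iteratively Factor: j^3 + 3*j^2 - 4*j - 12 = (j + 2)*(j^2 + j - 6) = (j - 2)*(j + 2)*(j + 3)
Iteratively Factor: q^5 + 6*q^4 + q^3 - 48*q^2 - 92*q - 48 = (q + 2)*(q^4 + 4*q^3 - 7*q^2 - 34*q - 24) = (q + 2)*(q + 4)*(q^3 - 7*q - 6) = (q + 1)*(q + 2)*(q + 4)*(q^2 - q - 6) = (q - 3)*(q + 1)*(q + 2)*(q + 4)*(q + 2)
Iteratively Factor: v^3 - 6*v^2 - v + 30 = (v - 3)*(v^2 - 3*v - 10) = (v - 5)*(v - 3)*(v + 2)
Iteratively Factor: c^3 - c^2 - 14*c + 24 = (c - 3)*(c^2 + 2*c - 8) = (c - 3)*(c - 2)*(c + 4)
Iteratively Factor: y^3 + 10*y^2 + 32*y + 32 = (y + 2)*(y^2 + 8*y + 16) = (y + 2)*(y + 4)*(y + 4)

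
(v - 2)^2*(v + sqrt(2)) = v^3 - 4*v^2 + sqrt(2)*v^2 - 4*sqrt(2)*v + 4*v + 4*sqrt(2)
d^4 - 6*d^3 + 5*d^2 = d^2*(d - 5)*(d - 1)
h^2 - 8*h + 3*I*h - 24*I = (h - 8)*(h + 3*I)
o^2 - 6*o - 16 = (o - 8)*(o + 2)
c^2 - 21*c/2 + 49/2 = (c - 7)*(c - 7/2)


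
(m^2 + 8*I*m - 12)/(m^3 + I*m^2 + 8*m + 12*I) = (m + 6*I)/(m^2 - I*m + 6)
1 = 1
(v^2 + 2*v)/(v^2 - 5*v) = (v + 2)/(v - 5)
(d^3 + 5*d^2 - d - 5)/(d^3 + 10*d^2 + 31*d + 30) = (d^2 - 1)/(d^2 + 5*d + 6)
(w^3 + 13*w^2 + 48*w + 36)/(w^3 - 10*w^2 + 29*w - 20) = (w^3 + 13*w^2 + 48*w + 36)/(w^3 - 10*w^2 + 29*w - 20)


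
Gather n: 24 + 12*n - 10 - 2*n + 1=10*n + 15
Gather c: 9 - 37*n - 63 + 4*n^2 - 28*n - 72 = 4*n^2 - 65*n - 126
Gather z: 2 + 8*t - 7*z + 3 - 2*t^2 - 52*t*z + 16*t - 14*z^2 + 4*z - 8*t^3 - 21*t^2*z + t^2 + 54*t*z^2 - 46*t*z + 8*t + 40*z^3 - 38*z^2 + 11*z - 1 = -8*t^3 - t^2 + 32*t + 40*z^3 + z^2*(54*t - 52) + z*(-21*t^2 - 98*t + 8) + 4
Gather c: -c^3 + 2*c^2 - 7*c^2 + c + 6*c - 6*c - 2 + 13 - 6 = -c^3 - 5*c^2 + c + 5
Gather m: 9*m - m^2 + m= -m^2 + 10*m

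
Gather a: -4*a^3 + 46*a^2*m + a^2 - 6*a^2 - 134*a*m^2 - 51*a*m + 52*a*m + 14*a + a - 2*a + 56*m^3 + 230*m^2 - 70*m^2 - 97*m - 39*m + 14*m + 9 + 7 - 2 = -4*a^3 + a^2*(46*m - 5) + a*(-134*m^2 + m + 13) + 56*m^3 + 160*m^2 - 122*m + 14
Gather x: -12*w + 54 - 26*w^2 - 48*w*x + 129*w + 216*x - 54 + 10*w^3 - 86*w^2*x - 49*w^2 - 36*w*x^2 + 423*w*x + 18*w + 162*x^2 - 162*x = 10*w^3 - 75*w^2 + 135*w + x^2*(162 - 36*w) + x*(-86*w^2 + 375*w + 54)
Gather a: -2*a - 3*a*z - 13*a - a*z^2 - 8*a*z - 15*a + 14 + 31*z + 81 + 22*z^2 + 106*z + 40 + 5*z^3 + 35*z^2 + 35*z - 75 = a*(-z^2 - 11*z - 30) + 5*z^3 + 57*z^2 + 172*z + 60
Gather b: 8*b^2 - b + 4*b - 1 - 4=8*b^2 + 3*b - 5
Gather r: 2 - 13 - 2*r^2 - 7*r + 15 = -2*r^2 - 7*r + 4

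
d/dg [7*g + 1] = 7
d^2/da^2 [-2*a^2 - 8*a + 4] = -4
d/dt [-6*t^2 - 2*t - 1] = -12*t - 2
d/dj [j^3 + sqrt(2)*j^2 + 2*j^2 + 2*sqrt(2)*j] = 3*j^2 + 2*sqrt(2)*j + 4*j + 2*sqrt(2)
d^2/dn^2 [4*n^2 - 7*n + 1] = 8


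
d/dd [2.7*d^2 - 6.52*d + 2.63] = 5.4*d - 6.52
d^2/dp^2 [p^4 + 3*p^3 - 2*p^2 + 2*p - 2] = 12*p^2 + 18*p - 4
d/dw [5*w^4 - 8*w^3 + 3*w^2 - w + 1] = 20*w^3 - 24*w^2 + 6*w - 1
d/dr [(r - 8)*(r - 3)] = 2*r - 11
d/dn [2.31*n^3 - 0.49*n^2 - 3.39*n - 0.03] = 6.93*n^2 - 0.98*n - 3.39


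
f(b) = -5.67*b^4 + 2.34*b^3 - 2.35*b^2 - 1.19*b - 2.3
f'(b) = -22.68*b^3 + 7.02*b^2 - 4.7*b - 1.19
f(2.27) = -140.29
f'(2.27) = -240.98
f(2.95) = -395.60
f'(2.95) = -536.21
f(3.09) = -476.29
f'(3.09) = -617.83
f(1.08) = -11.09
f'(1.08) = -26.65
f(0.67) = -4.59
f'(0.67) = -8.01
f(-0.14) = -2.19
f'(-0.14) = -0.33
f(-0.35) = -2.36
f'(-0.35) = 2.29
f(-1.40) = -33.44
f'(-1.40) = 81.38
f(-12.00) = -121943.06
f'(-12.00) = 40257.13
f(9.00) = -35698.37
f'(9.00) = -16008.59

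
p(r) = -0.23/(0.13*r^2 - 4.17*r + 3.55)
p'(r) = -0.23*(4.17 - 0.26*r)/(0.13*r^2 - 4.17*r + 3.55)^2 = (0.0598*r - 0.9591)/(0.13*r^2 - 4.17*r + 3.55)^2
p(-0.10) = -0.06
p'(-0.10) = -0.06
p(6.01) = 0.01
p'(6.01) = -0.00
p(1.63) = 0.08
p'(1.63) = -0.10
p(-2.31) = -0.02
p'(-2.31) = -0.01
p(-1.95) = -0.02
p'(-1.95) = -0.01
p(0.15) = -0.08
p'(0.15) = -0.11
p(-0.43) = -0.04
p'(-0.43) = -0.03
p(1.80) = 0.07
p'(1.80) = -0.07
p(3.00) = 0.03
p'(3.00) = -0.01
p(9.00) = 0.01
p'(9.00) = -0.00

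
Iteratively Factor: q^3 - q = (q + 1)*(q^2 - q) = (q - 1)*(q + 1)*(q)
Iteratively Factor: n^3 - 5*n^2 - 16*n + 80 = (n + 4)*(n^2 - 9*n + 20) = (n - 5)*(n + 4)*(n - 4)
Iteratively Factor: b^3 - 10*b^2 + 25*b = (b - 5)*(b^2 - 5*b) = b*(b - 5)*(b - 5)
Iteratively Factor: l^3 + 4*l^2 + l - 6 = (l - 1)*(l^2 + 5*l + 6) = (l - 1)*(l + 3)*(l + 2)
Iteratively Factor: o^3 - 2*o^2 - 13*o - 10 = (o + 2)*(o^2 - 4*o - 5) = (o - 5)*(o + 2)*(o + 1)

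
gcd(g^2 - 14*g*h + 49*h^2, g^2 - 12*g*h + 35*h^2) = g - 7*h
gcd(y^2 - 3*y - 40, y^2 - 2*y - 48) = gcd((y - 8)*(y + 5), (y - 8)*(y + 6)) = y - 8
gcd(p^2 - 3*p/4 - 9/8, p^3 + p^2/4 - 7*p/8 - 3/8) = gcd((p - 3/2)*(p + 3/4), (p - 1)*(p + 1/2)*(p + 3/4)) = p + 3/4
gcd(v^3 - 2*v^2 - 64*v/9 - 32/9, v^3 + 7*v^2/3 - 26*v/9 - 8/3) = v + 2/3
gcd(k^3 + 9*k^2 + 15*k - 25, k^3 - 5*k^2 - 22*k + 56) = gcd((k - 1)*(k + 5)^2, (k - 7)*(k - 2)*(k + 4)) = 1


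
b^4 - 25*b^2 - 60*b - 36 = (b - 6)*(b + 1)*(b + 2)*(b + 3)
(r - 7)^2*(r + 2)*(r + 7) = r^4 - 5*r^3 - 63*r^2 + 245*r + 686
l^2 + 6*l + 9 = (l + 3)^2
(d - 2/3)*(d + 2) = d^2 + 4*d/3 - 4/3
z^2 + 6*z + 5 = (z + 1)*(z + 5)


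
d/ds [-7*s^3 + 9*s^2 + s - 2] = -21*s^2 + 18*s + 1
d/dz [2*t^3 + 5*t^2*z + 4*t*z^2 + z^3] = 5*t^2 + 8*t*z + 3*z^2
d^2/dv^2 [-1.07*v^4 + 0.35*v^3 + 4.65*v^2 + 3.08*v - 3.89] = -12.84*v^2 + 2.1*v + 9.3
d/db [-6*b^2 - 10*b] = -12*b - 10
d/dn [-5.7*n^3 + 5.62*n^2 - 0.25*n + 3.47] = -17.1*n^2 + 11.24*n - 0.25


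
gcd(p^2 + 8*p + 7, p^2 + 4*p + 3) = p + 1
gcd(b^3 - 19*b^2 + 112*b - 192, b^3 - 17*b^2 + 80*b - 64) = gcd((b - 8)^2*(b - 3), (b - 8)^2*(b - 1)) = b^2 - 16*b + 64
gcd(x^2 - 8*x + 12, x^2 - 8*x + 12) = x^2 - 8*x + 12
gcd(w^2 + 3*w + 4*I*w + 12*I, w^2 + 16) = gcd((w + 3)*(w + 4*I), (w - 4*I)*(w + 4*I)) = w + 4*I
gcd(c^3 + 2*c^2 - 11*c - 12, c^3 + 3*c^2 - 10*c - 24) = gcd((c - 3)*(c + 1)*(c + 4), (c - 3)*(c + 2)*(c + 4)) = c^2 + c - 12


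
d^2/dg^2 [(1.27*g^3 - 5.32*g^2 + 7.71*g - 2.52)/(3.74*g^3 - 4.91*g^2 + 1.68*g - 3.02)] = (-5.6843418860808e-14*g^7 - 102.185028*g^6 + 599.188392000001*g^5 - 899.783412*g^4 + 55.7735780000003*g^3 + 1020.133752*g^2 - 662.510604*g + 41.703088)/(52.313624*g^9 - 206.037348*g^8 + 340.990386*g^7 - 430.201499*g^6 + 485.91696*g^5 - 373.844922*g^4 + 256.540776*g^3 - 159.914436*g^2 + 45.966816*g - 27.543608)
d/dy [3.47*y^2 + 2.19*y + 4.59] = 6.94*y + 2.19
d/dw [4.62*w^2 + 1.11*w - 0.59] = 9.24*w + 1.11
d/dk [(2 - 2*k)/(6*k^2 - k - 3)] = 2*(-6*k^2 + k + (k - 1)*(12*k - 1) + 3)/(-6*k^2 + k + 3)^2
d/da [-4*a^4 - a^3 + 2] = a^2*(-16*a - 3)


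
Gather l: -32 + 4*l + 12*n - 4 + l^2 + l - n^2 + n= l^2 + 5*l - n^2 + 13*n - 36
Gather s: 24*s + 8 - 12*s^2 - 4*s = -12*s^2 + 20*s + 8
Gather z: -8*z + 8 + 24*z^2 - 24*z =24*z^2 - 32*z + 8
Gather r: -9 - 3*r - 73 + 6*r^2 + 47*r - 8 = 6*r^2 + 44*r - 90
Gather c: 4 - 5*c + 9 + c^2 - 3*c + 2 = c^2 - 8*c + 15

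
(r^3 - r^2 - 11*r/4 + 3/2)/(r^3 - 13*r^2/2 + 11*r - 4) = (r + 3/2)/(r - 4)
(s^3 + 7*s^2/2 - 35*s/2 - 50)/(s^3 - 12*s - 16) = (2*s^2 + 15*s + 25)/(2*(s^2 + 4*s + 4))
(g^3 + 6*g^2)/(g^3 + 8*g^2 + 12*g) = g/(g + 2)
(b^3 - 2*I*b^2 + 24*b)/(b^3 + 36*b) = (b + 4*I)/(b + 6*I)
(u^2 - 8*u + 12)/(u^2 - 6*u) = (u - 2)/u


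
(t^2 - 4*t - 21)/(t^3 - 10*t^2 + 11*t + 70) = (t + 3)/(t^2 - 3*t - 10)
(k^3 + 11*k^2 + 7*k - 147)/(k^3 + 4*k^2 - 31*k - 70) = (k^2 + 4*k - 21)/(k^2 - 3*k - 10)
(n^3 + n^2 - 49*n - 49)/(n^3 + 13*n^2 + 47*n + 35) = (n - 7)/(n + 5)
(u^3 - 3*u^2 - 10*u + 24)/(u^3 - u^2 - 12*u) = (u - 2)/u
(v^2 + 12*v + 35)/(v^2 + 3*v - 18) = (v^2 + 12*v + 35)/(v^2 + 3*v - 18)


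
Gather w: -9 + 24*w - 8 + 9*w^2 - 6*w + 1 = 9*w^2 + 18*w - 16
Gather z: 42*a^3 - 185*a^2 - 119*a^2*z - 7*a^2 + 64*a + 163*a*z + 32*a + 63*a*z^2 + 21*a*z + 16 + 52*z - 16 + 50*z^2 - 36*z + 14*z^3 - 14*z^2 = 42*a^3 - 192*a^2 + 96*a + 14*z^3 + z^2*(63*a + 36) + z*(-119*a^2 + 184*a + 16)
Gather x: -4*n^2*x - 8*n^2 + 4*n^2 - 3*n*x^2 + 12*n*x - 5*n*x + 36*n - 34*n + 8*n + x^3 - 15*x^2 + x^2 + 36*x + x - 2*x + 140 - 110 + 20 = -4*n^2 + 10*n + x^3 + x^2*(-3*n - 14) + x*(-4*n^2 + 7*n + 35) + 50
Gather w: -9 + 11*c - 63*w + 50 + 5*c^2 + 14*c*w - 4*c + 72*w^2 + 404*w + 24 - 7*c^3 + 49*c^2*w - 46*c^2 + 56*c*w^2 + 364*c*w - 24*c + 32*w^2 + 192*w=-7*c^3 - 41*c^2 - 17*c + w^2*(56*c + 104) + w*(49*c^2 + 378*c + 533) + 65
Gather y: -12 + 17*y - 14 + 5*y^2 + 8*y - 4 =5*y^2 + 25*y - 30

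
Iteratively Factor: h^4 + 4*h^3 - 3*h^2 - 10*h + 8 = (h - 1)*(h^3 + 5*h^2 + 2*h - 8) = (h - 1)*(h + 4)*(h^2 + h - 2) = (h - 1)*(h + 2)*(h + 4)*(h - 1)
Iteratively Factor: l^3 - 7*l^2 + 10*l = (l - 5)*(l^2 - 2*l) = l*(l - 5)*(l - 2)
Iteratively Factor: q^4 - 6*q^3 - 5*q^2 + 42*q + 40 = (q + 1)*(q^3 - 7*q^2 + 2*q + 40) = (q - 5)*(q + 1)*(q^2 - 2*q - 8) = (q - 5)*(q + 1)*(q + 2)*(q - 4)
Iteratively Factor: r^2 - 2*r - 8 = (r + 2)*(r - 4)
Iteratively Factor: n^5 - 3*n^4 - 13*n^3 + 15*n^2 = (n - 5)*(n^4 + 2*n^3 - 3*n^2) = (n - 5)*(n + 3)*(n^3 - n^2) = n*(n - 5)*(n + 3)*(n^2 - n) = n^2*(n - 5)*(n + 3)*(n - 1)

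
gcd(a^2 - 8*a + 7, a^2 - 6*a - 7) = a - 7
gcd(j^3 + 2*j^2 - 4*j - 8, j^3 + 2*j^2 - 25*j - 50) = j + 2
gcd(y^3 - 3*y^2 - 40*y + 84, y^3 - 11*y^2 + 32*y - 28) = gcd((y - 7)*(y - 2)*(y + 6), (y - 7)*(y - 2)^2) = y^2 - 9*y + 14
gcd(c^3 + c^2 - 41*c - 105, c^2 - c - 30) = c + 5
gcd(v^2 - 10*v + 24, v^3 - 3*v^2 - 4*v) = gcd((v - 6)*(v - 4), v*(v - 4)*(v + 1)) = v - 4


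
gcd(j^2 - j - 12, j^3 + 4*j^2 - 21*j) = 1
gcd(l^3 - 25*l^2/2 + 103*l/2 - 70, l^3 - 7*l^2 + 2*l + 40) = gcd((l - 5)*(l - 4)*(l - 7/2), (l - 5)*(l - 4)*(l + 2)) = l^2 - 9*l + 20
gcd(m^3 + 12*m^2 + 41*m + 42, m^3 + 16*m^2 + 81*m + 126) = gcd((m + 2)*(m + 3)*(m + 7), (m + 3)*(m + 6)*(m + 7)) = m^2 + 10*m + 21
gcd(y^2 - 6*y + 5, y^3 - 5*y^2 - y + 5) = y^2 - 6*y + 5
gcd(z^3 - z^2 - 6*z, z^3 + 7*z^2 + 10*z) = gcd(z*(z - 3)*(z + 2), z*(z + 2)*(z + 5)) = z^2 + 2*z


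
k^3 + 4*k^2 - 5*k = k*(k - 1)*(k + 5)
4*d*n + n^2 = n*(4*d + n)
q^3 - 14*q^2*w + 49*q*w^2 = q*(q - 7*w)^2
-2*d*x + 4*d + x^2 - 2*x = (-2*d + x)*(x - 2)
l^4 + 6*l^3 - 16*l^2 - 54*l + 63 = (l - 3)*(l - 1)*(l + 3)*(l + 7)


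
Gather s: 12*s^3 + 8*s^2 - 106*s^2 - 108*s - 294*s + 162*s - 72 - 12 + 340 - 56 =12*s^3 - 98*s^2 - 240*s + 200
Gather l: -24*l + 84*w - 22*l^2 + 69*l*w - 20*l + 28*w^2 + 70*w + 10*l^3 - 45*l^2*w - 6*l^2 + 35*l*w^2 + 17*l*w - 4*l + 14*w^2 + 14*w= 10*l^3 + l^2*(-45*w - 28) + l*(35*w^2 + 86*w - 48) + 42*w^2 + 168*w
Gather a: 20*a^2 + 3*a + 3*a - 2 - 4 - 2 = 20*a^2 + 6*a - 8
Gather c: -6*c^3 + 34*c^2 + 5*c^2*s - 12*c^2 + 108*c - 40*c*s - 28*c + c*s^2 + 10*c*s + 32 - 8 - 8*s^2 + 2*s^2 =-6*c^3 + c^2*(5*s + 22) + c*(s^2 - 30*s + 80) - 6*s^2 + 24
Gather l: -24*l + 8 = 8 - 24*l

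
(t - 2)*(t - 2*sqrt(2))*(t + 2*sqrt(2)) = t^3 - 2*t^2 - 8*t + 16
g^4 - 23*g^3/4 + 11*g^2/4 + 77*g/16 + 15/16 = (g - 5)*(g - 3/2)*(g + 1/4)*(g + 1/2)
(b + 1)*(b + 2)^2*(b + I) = b^4 + 5*b^3 + I*b^3 + 8*b^2 + 5*I*b^2 + 4*b + 8*I*b + 4*I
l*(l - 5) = l^2 - 5*l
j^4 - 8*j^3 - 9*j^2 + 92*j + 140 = (j - 7)*(j - 5)*(j + 2)^2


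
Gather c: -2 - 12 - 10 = -24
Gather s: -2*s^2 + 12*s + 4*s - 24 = -2*s^2 + 16*s - 24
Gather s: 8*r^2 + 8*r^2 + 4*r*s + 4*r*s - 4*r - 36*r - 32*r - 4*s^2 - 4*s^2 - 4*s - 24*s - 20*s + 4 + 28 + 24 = 16*r^2 - 72*r - 8*s^2 + s*(8*r - 48) + 56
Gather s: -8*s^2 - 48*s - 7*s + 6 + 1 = -8*s^2 - 55*s + 7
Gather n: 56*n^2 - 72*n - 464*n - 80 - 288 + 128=56*n^2 - 536*n - 240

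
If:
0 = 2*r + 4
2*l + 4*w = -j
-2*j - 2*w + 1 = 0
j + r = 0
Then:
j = 2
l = 2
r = -2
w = -3/2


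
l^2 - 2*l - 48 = (l - 8)*(l + 6)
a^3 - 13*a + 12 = (a - 3)*(a - 1)*(a + 4)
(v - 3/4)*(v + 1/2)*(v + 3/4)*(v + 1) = v^4 + 3*v^3/2 - v^2/16 - 27*v/32 - 9/32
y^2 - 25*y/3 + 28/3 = (y - 7)*(y - 4/3)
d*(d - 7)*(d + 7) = d^3 - 49*d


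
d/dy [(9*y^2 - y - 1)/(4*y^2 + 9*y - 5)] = (85*y^2 - 82*y + 14)/(16*y^4 + 72*y^3 + 41*y^2 - 90*y + 25)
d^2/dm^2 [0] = 0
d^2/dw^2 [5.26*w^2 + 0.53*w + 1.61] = 10.5200000000000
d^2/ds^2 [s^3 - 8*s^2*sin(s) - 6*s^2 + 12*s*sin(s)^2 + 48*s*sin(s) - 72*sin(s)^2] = 8*s^2*sin(s) - 48*s*sin(s) - 32*s*cos(s) + 24*s*cos(2*s) + 6*s - 16*sin(s) + 24*sin(2*s) + 96*cos(s) - 144*cos(2*s) - 12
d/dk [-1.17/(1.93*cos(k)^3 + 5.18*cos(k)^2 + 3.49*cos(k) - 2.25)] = (6.7743*sin(k)^2 - 12.1212*cos(k) - 10.8576)*sin(k)/(1.93*cos(k)^3 + 5.18*cos(k)^2 + 3.49*cos(k) - 2.25)^2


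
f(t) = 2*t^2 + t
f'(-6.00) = -23.00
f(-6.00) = 66.00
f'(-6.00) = -23.00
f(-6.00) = 66.00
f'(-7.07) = -27.28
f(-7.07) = 92.90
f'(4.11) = 17.44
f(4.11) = 37.89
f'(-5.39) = -20.56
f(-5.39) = 52.71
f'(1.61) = 7.44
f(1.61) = 6.79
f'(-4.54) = -17.16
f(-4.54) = 36.68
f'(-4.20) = -15.80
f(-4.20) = 31.08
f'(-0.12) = 0.52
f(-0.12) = -0.09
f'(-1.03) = -3.12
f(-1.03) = 1.09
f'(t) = 4*t + 1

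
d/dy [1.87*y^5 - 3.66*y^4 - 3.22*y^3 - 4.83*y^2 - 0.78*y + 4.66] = 9.35*y^4 - 14.64*y^3 - 9.66*y^2 - 9.66*y - 0.78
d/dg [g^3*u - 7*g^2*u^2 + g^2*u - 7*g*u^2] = u*(3*g^2 - 14*g*u + 2*g - 7*u)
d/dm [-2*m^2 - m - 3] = -4*m - 1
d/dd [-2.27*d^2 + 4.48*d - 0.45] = 4.48 - 4.54*d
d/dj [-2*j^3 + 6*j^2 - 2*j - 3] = -6*j^2 + 12*j - 2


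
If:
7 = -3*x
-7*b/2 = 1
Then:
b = -2/7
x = -7/3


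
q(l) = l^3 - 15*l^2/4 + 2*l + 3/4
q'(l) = 3*l^2 - 15*l/2 + 2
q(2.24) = -2.35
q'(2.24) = 0.25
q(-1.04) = -6.51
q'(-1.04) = 13.04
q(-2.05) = -27.72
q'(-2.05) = 29.98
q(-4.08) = -137.75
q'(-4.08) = 82.54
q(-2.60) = -47.38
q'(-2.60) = 41.78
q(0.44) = 0.99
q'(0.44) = -0.72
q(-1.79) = -20.58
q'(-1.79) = 25.04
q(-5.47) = -286.06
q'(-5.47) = 132.79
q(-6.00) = -362.25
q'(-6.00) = 155.00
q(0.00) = 0.75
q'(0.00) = 2.00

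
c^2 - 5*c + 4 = (c - 4)*(c - 1)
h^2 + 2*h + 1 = (h + 1)^2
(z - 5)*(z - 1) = z^2 - 6*z + 5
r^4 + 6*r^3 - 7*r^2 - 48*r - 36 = (r - 3)*(r + 1)*(r + 2)*(r + 6)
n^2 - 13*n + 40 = (n - 8)*(n - 5)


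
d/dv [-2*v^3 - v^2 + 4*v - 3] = -6*v^2 - 2*v + 4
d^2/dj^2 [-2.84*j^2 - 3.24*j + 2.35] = -5.68000000000000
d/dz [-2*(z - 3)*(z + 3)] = -4*z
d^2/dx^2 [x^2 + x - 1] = 2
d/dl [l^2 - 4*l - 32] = 2*l - 4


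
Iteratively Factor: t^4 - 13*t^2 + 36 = (t - 2)*(t^3 + 2*t^2 - 9*t - 18) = (t - 2)*(t + 3)*(t^2 - t - 6) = (t - 2)*(t + 2)*(t + 3)*(t - 3)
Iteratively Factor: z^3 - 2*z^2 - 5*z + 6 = (z - 3)*(z^2 + z - 2) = (z - 3)*(z + 2)*(z - 1)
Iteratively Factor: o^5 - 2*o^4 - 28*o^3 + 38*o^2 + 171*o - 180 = (o - 1)*(o^4 - o^3 - 29*o^2 + 9*o + 180) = (o - 1)*(o + 3)*(o^3 - 4*o^2 - 17*o + 60) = (o - 5)*(o - 1)*(o + 3)*(o^2 + o - 12) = (o - 5)*(o - 3)*(o - 1)*(o + 3)*(o + 4)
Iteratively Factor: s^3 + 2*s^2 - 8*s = (s - 2)*(s^2 + 4*s) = s*(s - 2)*(s + 4)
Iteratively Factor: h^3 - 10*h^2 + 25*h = (h)*(h^2 - 10*h + 25) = h*(h - 5)*(h - 5)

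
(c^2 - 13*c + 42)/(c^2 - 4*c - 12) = (c - 7)/(c + 2)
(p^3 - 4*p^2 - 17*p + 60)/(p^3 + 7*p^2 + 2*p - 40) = (p^2 - 8*p + 15)/(p^2 + 3*p - 10)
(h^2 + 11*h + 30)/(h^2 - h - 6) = (h^2 + 11*h + 30)/(h^2 - h - 6)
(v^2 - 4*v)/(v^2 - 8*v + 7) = v*(v - 4)/(v^2 - 8*v + 7)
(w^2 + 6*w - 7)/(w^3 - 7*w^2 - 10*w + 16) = (w + 7)/(w^2 - 6*w - 16)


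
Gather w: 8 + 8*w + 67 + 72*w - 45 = 80*w + 30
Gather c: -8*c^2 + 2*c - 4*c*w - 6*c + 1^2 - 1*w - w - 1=-8*c^2 + c*(-4*w - 4) - 2*w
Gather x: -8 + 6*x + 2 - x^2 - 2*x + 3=-x^2 + 4*x - 3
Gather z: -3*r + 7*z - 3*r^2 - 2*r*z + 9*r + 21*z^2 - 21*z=-3*r^2 + 6*r + 21*z^2 + z*(-2*r - 14)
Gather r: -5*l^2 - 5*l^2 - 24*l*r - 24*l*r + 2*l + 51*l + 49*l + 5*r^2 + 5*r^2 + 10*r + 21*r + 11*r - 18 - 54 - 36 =-10*l^2 + 102*l + 10*r^2 + r*(42 - 48*l) - 108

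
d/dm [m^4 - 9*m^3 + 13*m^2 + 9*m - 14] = 4*m^3 - 27*m^2 + 26*m + 9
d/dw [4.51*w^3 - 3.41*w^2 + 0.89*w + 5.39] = 13.53*w^2 - 6.82*w + 0.89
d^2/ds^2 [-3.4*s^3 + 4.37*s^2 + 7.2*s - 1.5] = 8.74 - 20.4*s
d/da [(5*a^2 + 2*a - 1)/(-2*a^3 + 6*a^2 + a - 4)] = (10*a^4 + 8*a^3 - 13*a^2 - 28*a - 7)/(4*a^6 - 24*a^5 + 32*a^4 + 28*a^3 - 47*a^2 - 8*a + 16)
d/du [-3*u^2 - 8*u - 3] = -6*u - 8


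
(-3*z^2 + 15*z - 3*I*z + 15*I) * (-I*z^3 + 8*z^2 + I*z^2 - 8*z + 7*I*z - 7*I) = 3*I*z^5 - 27*z^4 - 18*I*z^4 + 162*z^3 - 30*I*z^3 - 114*z^2 + 270*I*z^2 - 126*z - 225*I*z + 105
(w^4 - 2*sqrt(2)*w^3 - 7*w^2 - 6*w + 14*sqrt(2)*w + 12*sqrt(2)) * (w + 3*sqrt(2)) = w^5 + sqrt(2)*w^4 - 19*w^3 - 7*sqrt(2)*w^2 - 6*w^2 - 6*sqrt(2)*w + 84*w + 72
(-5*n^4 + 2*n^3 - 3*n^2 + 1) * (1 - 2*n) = 10*n^5 - 9*n^4 + 8*n^3 - 3*n^2 - 2*n + 1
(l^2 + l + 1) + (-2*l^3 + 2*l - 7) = -2*l^3 + l^2 + 3*l - 6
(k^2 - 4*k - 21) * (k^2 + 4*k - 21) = k^4 - 58*k^2 + 441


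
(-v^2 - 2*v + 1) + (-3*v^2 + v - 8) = -4*v^2 - v - 7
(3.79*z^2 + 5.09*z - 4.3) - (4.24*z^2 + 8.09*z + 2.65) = -0.45*z^2 - 3.0*z - 6.95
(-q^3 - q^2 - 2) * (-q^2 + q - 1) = q^5 + 3*q^2 - 2*q + 2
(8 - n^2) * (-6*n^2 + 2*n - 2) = 6*n^4 - 2*n^3 - 46*n^2 + 16*n - 16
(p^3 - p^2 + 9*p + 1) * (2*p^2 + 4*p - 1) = 2*p^5 + 2*p^4 + 13*p^3 + 39*p^2 - 5*p - 1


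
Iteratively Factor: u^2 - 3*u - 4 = (u + 1)*(u - 4)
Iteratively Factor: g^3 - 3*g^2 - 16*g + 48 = (g - 4)*(g^2 + g - 12) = (g - 4)*(g - 3)*(g + 4)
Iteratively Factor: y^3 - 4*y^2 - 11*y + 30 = (y + 3)*(y^2 - 7*y + 10) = (y - 5)*(y + 3)*(y - 2)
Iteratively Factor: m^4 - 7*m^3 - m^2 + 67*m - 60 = (m - 4)*(m^3 - 3*m^2 - 13*m + 15) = (m - 4)*(m - 1)*(m^2 - 2*m - 15) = (m - 5)*(m - 4)*(m - 1)*(m + 3)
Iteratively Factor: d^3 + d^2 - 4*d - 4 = (d + 1)*(d^2 - 4) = (d - 2)*(d + 1)*(d + 2)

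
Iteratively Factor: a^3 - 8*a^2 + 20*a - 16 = (a - 2)*(a^2 - 6*a + 8) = (a - 4)*(a - 2)*(a - 2)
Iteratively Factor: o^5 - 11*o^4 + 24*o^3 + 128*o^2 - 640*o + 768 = (o - 3)*(o^4 - 8*o^3 + 128*o - 256) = (o - 4)*(o - 3)*(o^3 - 4*o^2 - 16*o + 64) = (o - 4)^2*(o - 3)*(o^2 - 16) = (o - 4)^2*(o - 3)*(o + 4)*(o - 4)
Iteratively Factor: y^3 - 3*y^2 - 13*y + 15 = (y - 1)*(y^2 - 2*y - 15) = (y - 1)*(y + 3)*(y - 5)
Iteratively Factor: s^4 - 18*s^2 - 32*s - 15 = (s - 5)*(s^3 + 5*s^2 + 7*s + 3) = (s - 5)*(s + 3)*(s^2 + 2*s + 1) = (s - 5)*(s + 1)*(s + 3)*(s + 1)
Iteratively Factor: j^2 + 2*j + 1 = (j + 1)*(j + 1)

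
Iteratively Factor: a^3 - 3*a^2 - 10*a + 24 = (a + 3)*(a^2 - 6*a + 8) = (a - 2)*(a + 3)*(a - 4)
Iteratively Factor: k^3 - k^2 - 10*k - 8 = (k + 1)*(k^2 - 2*k - 8) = (k + 1)*(k + 2)*(k - 4)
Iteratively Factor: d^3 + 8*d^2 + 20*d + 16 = (d + 2)*(d^2 + 6*d + 8) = (d + 2)*(d + 4)*(d + 2)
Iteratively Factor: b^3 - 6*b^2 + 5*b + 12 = (b - 3)*(b^2 - 3*b - 4) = (b - 4)*(b - 3)*(b + 1)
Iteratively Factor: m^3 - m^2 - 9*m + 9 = (m - 3)*(m^2 + 2*m - 3) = (m - 3)*(m + 3)*(m - 1)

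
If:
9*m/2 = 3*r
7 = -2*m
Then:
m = -7/2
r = -21/4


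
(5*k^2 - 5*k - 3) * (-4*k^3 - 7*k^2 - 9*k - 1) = -20*k^5 - 15*k^4 + 2*k^3 + 61*k^2 + 32*k + 3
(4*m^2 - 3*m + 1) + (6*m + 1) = 4*m^2 + 3*m + 2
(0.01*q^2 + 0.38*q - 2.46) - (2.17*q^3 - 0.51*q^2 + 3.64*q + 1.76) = -2.17*q^3 + 0.52*q^2 - 3.26*q - 4.22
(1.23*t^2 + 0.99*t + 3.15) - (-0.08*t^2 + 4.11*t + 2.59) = 1.31*t^2 - 3.12*t + 0.56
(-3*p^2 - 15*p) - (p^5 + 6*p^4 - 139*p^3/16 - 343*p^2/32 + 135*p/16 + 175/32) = -p^5 - 6*p^4 + 139*p^3/16 + 247*p^2/32 - 375*p/16 - 175/32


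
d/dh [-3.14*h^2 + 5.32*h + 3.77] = 5.32 - 6.28*h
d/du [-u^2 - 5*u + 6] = -2*u - 5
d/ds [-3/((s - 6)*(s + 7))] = 3*(2*s + 1)/((s - 6)^2*(s + 7)^2)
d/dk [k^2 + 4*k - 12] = 2*k + 4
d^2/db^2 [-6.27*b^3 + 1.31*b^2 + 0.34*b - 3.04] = 2.62 - 37.62*b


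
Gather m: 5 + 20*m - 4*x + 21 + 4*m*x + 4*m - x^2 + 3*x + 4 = m*(4*x + 24) - x^2 - x + 30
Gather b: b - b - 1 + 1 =0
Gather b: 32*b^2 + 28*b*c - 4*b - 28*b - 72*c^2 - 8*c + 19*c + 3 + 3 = 32*b^2 + b*(28*c - 32) - 72*c^2 + 11*c + 6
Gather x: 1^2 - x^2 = 1 - x^2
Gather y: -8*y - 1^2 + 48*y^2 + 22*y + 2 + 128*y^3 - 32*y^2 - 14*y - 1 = 128*y^3 + 16*y^2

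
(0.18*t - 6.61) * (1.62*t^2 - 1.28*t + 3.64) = 0.2916*t^3 - 10.9386*t^2 + 9.116*t - 24.0604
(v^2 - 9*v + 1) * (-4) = -4*v^2 + 36*v - 4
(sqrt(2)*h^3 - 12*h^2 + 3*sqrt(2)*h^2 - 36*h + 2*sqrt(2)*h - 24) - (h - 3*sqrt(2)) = sqrt(2)*h^3 - 12*h^2 + 3*sqrt(2)*h^2 - 37*h + 2*sqrt(2)*h - 24 + 3*sqrt(2)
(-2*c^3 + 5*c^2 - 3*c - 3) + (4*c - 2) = -2*c^3 + 5*c^2 + c - 5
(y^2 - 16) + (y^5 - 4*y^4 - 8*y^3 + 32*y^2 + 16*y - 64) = y^5 - 4*y^4 - 8*y^3 + 33*y^2 + 16*y - 80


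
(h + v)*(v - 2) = h*v - 2*h + v^2 - 2*v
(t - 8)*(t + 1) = t^2 - 7*t - 8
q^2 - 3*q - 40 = (q - 8)*(q + 5)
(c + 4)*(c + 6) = c^2 + 10*c + 24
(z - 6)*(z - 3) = z^2 - 9*z + 18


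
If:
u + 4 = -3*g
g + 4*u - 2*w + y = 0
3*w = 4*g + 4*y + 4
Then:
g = -5*y/41 - 56/41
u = 15*y/41 + 4/41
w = 48*y/41 - 20/41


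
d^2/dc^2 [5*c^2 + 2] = 10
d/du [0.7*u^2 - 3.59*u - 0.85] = 1.4*u - 3.59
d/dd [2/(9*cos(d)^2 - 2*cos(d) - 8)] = 4*(9*cos(d) - 1)*sin(d)/(-9*cos(d)^2 + 2*cos(d) + 8)^2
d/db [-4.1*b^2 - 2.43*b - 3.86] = -8.2*b - 2.43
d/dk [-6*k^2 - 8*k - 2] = -12*k - 8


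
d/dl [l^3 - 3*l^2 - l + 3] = 3*l^2 - 6*l - 1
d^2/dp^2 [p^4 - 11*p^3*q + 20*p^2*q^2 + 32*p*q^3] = 12*p^2 - 66*p*q + 40*q^2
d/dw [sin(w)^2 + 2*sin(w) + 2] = 2*(sin(w) + 1)*cos(w)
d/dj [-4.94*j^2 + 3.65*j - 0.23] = 3.65 - 9.88*j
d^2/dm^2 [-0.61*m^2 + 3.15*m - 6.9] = -1.22000000000000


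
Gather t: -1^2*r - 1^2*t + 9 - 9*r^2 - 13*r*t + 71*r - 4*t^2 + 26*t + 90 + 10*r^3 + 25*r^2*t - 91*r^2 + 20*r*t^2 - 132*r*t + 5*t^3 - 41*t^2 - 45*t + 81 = 10*r^3 - 100*r^2 + 70*r + 5*t^3 + t^2*(20*r - 45) + t*(25*r^2 - 145*r - 20) + 180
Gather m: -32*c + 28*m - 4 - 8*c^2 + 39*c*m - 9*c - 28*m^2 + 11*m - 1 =-8*c^2 - 41*c - 28*m^2 + m*(39*c + 39) - 5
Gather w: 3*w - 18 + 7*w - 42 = 10*w - 60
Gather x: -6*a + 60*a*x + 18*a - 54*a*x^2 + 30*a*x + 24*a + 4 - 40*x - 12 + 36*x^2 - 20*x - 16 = 36*a + x^2*(36 - 54*a) + x*(90*a - 60) - 24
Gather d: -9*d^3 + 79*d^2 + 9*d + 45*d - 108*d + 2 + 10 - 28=-9*d^3 + 79*d^2 - 54*d - 16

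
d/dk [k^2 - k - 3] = 2*k - 1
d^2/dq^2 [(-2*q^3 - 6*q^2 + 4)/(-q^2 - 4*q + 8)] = 24*(2*q^3 - 5*q^2 + 28*q + 24)/(q^6 + 12*q^5 + 24*q^4 - 128*q^3 - 192*q^2 + 768*q - 512)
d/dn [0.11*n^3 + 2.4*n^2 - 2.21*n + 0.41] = 0.33*n^2 + 4.8*n - 2.21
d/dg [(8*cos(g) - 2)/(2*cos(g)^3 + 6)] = (8*cos(g)^3 - 3*cos(g)^2 - 12)*sin(g)/(cos(g)^6 + 6*cos(g)^3 + 9)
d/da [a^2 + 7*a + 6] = 2*a + 7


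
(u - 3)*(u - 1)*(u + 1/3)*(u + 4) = u^4 + u^3/3 - 13*u^2 + 23*u/3 + 4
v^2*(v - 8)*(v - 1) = v^4 - 9*v^3 + 8*v^2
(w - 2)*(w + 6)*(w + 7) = w^3 + 11*w^2 + 16*w - 84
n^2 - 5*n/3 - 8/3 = (n - 8/3)*(n + 1)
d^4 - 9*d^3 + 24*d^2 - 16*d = d*(d - 4)^2*(d - 1)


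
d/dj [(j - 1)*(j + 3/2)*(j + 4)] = 3*j^2 + 9*j + 1/2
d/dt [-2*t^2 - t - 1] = -4*t - 1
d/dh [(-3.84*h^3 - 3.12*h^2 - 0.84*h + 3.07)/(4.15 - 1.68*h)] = (12.9024*h^3 - 42.5664*h^2 - 25.896*h + 1.6716)/(2.8224*h^2 - 13.944*h + 17.2225)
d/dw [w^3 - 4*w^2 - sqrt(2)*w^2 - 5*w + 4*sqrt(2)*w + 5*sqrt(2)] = 3*w^2 - 8*w - 2*sqrt(2)*w - 5 + 4*sqrt(2)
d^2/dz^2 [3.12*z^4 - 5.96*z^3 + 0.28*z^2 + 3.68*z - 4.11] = 37.44*z^2 - 35.76*z + 0.56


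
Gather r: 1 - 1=0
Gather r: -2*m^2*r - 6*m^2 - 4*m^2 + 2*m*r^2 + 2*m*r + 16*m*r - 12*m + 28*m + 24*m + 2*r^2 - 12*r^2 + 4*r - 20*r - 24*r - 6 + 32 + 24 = -10*m^2 + 40*m + r^2*(2*m - 10) + r*(-2*m^2 + 18*m - 40) + 50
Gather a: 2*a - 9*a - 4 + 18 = 14 - 7*a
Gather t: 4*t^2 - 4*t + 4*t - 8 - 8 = 4*t^2 - 16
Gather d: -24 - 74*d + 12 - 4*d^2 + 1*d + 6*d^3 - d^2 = 6*d^3 - 5*d^2 - 73*d - 12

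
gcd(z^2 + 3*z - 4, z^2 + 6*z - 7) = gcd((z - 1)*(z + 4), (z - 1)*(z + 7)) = z - 1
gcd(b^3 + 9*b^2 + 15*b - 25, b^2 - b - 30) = b + 5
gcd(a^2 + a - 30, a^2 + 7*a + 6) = a + 6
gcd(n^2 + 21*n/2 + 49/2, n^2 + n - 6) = 1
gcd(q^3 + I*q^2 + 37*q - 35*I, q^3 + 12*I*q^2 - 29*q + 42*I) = q^2 + 6*I*q + 7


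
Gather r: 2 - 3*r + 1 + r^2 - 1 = r^2 - 3*r + 2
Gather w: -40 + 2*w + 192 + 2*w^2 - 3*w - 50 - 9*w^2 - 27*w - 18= -7*w^2 - 28*w + 84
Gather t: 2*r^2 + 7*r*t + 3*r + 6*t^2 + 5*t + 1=2*r^2 + 3*r + 6*t^2 + t*(7*r + 5) + 1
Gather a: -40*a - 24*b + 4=-40*a - 24*b + 4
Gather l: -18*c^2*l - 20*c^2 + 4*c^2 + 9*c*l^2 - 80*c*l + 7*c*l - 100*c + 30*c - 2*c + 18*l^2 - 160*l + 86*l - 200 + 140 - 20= -16*c^2 - 72*c + l^2*(9*c + 18) + l*(-18*c^2 - 73*c - 74) - 80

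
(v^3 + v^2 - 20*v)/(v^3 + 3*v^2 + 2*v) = (v^2 + v - 20)/(v^2 + 3*v + 2)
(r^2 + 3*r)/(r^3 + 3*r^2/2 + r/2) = 2*(r + 3)/(2*r^2 + 3*r + 1)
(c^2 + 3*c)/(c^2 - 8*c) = (c + 3)/(c - 8)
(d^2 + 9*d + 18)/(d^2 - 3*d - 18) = (d + 6)/(d - 6)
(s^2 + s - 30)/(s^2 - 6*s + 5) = (s + 6)/(s - 1)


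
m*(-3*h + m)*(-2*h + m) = 6*h^2*m - 5*h*m^2 + m^3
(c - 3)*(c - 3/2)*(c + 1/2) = c^3 - 4*c^2 + 9*c/4 + 9/4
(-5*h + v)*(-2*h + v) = 10*h^2 - 7*h*v + v^2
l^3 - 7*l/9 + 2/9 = (l - 2/3)*(l - 1/3)*(l + 1)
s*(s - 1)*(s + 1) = s^3 - s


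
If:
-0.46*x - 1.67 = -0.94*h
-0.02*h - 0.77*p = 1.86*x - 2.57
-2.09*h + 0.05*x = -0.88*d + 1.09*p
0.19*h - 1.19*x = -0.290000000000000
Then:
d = 7.21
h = 2.06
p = 1.90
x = 0.57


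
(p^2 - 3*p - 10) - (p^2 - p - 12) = 2 - 2*p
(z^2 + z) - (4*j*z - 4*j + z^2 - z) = -4*j*z + 4*j + 2*z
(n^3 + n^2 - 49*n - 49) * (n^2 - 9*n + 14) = n^5 - 8*n^4 - 44*n^3 + 406*n^2 - 245*n - 686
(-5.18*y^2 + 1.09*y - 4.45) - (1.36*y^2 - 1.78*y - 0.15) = -6.54*y^2 + 2.87*y - 4.3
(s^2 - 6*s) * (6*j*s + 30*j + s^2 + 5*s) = 6*j*s^3 - 6*j*s^2 - 180*j*s + s^4 - s^3 - 30*s^2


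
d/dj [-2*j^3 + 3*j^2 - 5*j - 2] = -6*j^2 + 6*j - 5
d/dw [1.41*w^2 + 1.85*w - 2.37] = 2.82*w + 1.85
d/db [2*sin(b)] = 2*cos(b)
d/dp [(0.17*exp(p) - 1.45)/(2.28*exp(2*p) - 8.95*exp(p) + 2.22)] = (-0.3876*exp(2*p) + 6.612*exp(p) - 12.6001)*exp(p)/(5.1984*exp(4*p) - 40.812*exp(3*p) + 90.2257*exp(2*p) - 39.738*exp(p) + 4.9284)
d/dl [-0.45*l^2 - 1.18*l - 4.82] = -0.9*l - 1.18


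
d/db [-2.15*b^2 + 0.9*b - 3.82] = 0.9 - 4.3*b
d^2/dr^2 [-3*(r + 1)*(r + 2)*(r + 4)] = -18*r - 42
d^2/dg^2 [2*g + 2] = 0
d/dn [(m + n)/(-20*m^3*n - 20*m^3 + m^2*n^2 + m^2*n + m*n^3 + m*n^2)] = (-20*m^2*n - 20*m^2 + m*n^2 + m*n + n^3 + n^2 - (m + n)*(-20*m^2 + 2*m*n + m + 3*n^2 + 2*n))/(m*(-20*m^2*n - 20*m^2 + m*n^2 + m*n + n^3 + n^2)^2)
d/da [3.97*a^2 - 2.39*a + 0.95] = 7.94*a - 2.39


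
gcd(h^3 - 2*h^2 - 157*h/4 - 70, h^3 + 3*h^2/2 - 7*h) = h + 7/2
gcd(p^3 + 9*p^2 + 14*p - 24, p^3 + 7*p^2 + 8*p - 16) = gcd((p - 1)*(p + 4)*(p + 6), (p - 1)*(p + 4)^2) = p^2 + 3*p - 4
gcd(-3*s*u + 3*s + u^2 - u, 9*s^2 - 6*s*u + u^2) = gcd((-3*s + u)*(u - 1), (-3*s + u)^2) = 3*s - u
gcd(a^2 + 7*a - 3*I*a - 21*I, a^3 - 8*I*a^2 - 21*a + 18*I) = a - 3*I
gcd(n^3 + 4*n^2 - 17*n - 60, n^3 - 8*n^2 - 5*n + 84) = n^2 - n - 12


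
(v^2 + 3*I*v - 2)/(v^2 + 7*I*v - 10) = (v + I)/(v + 5*I)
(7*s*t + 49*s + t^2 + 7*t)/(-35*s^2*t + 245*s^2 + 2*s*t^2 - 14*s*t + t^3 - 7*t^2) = (-t - 7)/(5*s*t - 35*s - t^2 + 7*t)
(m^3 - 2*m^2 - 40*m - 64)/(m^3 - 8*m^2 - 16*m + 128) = (m + 2)/(m - 4)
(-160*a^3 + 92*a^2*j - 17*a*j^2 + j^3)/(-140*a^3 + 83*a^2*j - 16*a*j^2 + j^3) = (8*a - j)/(7*a - j)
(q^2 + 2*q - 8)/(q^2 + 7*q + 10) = (q^2 + 2*q - 8)/(q^2 + 7*q + 10)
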